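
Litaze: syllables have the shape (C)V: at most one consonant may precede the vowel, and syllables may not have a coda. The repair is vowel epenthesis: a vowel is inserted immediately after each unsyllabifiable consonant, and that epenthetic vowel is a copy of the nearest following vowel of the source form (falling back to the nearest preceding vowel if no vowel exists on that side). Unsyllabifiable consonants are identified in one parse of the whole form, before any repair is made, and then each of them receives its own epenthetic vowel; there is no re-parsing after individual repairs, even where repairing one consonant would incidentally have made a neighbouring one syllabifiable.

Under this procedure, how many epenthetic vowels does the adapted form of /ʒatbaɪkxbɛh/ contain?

The unsyllabifiable consonants are /t/, /k/, /x/, /h/; each receives one epenthetic vowel.

4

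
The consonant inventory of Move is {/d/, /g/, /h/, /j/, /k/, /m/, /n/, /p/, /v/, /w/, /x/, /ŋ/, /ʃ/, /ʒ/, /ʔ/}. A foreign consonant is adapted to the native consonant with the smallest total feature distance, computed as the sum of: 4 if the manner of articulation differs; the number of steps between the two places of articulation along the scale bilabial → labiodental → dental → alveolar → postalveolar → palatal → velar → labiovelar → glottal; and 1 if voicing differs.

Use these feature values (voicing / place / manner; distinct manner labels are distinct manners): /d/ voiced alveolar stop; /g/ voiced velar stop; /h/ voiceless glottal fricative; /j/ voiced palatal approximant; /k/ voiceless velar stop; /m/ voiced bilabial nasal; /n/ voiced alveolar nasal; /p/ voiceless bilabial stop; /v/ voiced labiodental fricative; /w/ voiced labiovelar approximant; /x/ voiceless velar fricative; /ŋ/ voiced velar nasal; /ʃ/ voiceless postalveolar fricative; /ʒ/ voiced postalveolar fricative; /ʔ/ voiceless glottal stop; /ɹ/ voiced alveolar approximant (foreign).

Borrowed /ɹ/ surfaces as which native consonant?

/j/ is closest: same manner (approximant), place distance 2 (alveolar→palatal), same voicing; total 2. Next closest is /d/ at distance 4.

j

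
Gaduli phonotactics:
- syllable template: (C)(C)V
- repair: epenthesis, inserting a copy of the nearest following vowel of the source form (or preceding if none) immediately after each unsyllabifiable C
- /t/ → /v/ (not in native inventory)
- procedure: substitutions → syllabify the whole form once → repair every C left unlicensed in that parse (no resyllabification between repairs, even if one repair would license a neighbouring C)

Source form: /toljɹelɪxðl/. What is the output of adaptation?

Substitution: /t/ → /v/, giving /voljɹelɪxðl/.
Under (C)(C)V, the unsyllabifiable consonants are /l/, /x/, /ð/, /l/ (no codas are permitted; onsets may contain at most 2 consonants).
Inserting the epenthetic vowel yields /l/ → /le/, /x/ → /xɪ/, /ð/ → /ðɪ/, /l/ → /lɪ/.

volejɹelɪxɪðɪlɪ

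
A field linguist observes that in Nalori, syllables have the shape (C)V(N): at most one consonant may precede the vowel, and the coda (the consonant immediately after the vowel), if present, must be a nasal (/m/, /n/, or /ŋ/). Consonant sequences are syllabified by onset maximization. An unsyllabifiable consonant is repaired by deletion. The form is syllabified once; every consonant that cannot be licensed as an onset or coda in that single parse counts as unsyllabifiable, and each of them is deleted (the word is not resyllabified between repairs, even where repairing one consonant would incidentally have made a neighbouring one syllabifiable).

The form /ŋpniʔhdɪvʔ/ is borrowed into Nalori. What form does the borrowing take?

Under (C)V(N), the unsyllabifiable consonants are /ŋ/, /p/, /ʔ/, /h/, /v/, /ʔ/ (only a nasal (/m/, /n/, or /ŋ/) is licensed in coda position; onsets are limited to one consonant).
Each unlicensed consonant is deleted: /ŋ/, /p/, /ʔ/, /h/, /v/, /ʔ/.

nidɪ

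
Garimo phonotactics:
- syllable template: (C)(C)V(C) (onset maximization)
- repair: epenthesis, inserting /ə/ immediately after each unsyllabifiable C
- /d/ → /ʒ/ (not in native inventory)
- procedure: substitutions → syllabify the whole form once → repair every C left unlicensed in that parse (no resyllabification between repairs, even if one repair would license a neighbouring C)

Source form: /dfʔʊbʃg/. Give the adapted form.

Substitution: /d/ → /ʒ/, giving /ʒfʔʊbʃg/.
Syllabifying with onset maximization leaves /ʒ/, /ʃ/, /g/ stranded (at most one coda consonant is licensed; onsets may contain at most 2 consonants).
Each unlicensed consonant becomes the onset of a new syllable: /ʒ/ → /ʒə/, /ʃ/ → /ʃə/, /g/ → /gə/.

ʒəfʔʊbʃəgə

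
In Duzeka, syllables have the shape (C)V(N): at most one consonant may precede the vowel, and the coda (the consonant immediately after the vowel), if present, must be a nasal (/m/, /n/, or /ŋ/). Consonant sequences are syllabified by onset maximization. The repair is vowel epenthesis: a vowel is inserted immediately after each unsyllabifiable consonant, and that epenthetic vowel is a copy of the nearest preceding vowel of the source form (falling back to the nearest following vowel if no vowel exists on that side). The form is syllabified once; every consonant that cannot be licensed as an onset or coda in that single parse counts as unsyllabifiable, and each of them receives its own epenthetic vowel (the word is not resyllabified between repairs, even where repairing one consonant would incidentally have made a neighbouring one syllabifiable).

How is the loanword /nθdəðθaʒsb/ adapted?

Syllabifying with onset maximization leaves /n/, /θ/, /ð/, /ʒ/, /s/, /b/ stranded (only a nasal (/m/, /n/, or /ŋ/) is licensed in coda position; onsets are limited to one consonant).
Each unlicensed consonant becomes the onset of a new syllable: /n/ → /nə/, /θ/ → /θə/, /ð/ → /ðə/, /ʒ/ → /ʒa/, /s/ → /sa/, /b/ → /ba/.

nəθədəðəθaʒasaba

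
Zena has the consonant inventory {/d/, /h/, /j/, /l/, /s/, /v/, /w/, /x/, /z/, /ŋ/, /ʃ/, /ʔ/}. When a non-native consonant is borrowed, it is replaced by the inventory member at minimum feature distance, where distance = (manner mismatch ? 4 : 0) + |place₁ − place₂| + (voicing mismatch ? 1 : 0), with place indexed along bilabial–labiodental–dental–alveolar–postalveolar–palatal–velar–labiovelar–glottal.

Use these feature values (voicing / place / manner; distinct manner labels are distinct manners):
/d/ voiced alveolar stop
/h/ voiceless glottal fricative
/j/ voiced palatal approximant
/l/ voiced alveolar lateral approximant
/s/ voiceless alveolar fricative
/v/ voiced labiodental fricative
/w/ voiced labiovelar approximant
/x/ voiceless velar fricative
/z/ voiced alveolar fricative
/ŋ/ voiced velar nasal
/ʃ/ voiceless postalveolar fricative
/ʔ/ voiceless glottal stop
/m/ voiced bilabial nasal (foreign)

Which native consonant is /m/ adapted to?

v

/v/ is closest: manner differs (nasal→fricative, +4), place distance 1 (bilabial→labiodental), same voicing; total 5. Next closest is /ŋ/ at distance 6.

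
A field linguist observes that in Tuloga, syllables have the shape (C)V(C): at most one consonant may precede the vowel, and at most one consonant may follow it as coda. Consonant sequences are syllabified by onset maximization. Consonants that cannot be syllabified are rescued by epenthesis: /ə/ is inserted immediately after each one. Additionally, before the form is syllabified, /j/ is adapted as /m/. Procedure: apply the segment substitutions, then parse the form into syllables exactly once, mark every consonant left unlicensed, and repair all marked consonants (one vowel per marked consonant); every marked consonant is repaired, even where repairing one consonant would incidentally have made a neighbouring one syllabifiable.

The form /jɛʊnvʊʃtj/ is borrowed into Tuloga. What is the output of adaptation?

Substitution: /j/ → /m/, giving /mɛʊnvʊʃtm/.
Under (C)V(C), the unsyllabifiable consonants are /t/, /m/ (at most one coda consonant is licensed; onsets are limited to one consonant).
Epenthesis after each stranded consonant: /t/ → /tə/, /m/ → /mə/.

mɛʊnvʊʃtəmə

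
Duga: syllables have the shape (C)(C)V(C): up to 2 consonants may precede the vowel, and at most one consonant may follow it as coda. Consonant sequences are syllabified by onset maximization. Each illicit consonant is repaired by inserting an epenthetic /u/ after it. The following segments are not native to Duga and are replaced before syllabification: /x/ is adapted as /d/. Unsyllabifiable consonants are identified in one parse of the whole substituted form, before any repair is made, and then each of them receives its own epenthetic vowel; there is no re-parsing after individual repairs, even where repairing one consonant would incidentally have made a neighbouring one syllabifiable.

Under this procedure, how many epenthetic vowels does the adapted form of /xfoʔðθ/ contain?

2

After substitution the input is /dfoʔðθ/.
The unsyllabifiable consonants are /ð/, /θ/; each receives one epenthetic vowel.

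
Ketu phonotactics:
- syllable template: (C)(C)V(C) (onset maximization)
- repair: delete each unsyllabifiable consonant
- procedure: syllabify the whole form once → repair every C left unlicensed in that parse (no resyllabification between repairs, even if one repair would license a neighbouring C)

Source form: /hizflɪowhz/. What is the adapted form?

Under (C)(C)V(C), the unsyllabifiable consonants are /h/, /z/ (at most one coda consonant is licensed; onsets may contain at most 2 consonants).
Deleting the stranded consonants removes /h/, /z/.

hizflɪow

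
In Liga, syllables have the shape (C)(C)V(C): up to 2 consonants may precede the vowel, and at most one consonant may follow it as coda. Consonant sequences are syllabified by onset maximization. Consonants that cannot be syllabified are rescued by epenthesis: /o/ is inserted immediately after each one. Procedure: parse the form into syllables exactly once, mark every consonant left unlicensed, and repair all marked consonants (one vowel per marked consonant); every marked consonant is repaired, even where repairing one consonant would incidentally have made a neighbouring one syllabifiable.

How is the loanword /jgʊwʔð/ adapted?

Syllabifying with onset maximization leaves /ʔ/, /ð/ stranded (at most one coda consonant is licensed; onsets may contain at most 2 consonants).
Epenthesis after each stranded consonant: /ʔ/ → /ʔo/, /ð/ → /ðo/.

jgʊwʔoðo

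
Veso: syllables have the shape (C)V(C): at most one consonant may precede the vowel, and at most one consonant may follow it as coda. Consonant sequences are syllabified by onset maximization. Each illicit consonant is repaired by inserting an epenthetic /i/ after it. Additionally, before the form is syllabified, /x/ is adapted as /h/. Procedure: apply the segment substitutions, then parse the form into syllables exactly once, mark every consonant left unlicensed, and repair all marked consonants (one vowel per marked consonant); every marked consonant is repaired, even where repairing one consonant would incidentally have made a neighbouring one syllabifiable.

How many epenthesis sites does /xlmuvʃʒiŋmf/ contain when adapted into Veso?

5

After substitution the input is /hlmuvʃʒiŋmf/.
The unsyllabifiable consonants are /h/, /l/, /ʃ/, /m/, /f/; each receives one epenthetic vowel.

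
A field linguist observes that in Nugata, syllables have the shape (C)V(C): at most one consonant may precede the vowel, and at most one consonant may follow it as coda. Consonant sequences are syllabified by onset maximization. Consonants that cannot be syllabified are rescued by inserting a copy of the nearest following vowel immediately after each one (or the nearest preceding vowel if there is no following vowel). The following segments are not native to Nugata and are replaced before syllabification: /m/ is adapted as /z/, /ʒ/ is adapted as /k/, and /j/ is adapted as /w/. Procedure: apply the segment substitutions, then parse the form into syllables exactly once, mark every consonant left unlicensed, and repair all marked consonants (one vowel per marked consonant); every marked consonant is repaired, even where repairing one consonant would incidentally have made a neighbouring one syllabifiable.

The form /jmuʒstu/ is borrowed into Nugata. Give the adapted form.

wuzuksutu

Substitution: /j/ → /w/, /m/ → /z/, /ʒ/ → /k/, giving /wzukstu/.
The consonants /w/, /s/ cannot be parsed into a legal (C)V(C) syllable (at most one coda consonant is licensed; onsets are limited to one consonant).
Inserting the epenthetic vowel yields /w/ → /wu/, /s/ → /su/.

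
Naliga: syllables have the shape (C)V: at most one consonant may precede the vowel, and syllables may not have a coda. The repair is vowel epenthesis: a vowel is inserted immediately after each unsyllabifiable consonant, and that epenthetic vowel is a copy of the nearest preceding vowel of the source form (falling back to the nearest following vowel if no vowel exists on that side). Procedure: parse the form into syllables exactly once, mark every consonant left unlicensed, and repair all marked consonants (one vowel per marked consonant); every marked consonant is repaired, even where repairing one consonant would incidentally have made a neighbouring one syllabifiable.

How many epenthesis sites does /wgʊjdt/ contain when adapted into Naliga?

The unsyllabifiable consonants are /w/, /j/, /d/, /t/; each receives one epenthetic vowel.

4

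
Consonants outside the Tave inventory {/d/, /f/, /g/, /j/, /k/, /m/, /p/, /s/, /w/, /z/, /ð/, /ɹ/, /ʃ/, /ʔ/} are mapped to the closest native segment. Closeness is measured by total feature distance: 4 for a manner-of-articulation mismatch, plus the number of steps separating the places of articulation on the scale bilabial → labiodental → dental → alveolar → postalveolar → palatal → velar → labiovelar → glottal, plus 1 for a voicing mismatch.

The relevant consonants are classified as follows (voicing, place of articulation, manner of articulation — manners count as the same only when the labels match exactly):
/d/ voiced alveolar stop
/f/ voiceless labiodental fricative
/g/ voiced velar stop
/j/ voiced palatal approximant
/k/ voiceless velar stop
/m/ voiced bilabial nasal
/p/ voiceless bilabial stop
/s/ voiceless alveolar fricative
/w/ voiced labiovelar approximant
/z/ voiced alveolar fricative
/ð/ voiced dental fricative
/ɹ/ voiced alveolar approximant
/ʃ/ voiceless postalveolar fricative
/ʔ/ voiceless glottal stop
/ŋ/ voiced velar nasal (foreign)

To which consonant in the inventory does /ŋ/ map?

g

/g/ is closest: manner differs (nasal→stop, +4), place distance 0 (velar→velar), same voicing; total 4. Next closest is /j/ at distance 5.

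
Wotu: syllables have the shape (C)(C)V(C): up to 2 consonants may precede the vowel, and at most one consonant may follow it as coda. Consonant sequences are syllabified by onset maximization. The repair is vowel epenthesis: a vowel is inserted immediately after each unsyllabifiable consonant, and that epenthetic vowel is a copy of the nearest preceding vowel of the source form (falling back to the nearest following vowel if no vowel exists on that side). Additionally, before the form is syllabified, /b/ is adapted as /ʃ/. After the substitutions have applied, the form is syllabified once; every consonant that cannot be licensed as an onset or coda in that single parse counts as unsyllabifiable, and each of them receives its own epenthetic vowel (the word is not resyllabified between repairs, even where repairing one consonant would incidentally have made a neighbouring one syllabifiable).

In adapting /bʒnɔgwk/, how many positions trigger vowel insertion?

After substitution the input is /ʃʒnɔgwk/.
The unsyllabifiable consonants are /ʃ/, /w/, /k/; each receives one epenthetic vowel.

3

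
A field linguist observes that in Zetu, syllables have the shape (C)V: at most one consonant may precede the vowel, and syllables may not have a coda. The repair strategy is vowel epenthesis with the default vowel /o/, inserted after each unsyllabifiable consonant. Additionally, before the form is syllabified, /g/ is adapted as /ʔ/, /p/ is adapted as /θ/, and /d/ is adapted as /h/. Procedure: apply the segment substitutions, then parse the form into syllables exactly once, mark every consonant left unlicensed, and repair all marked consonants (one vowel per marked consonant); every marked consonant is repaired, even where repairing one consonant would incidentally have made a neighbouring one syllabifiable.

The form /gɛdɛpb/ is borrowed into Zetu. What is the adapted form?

Substitution: /g/ → /ʔ/, /d/ → /h/, /p/ → /θ/, giving /ʔɛhɛθb/.
Syllabifying with onset maximization leaves /θ/, /b/ stranded (no codas are permitted; onsets are limited to one consonant).
Inserting the epenthetic vowel yields /θ/ → /θo/, /b/ → /bo/.

ʔɛhɛθobo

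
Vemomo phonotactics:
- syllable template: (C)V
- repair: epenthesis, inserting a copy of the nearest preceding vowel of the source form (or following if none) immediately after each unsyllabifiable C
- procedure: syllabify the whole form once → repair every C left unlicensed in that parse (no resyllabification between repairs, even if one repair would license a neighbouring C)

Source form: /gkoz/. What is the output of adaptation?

gokozo

The consonants /g/, /z/ cannot be parsed into a legal (C)V syllable (no codas are permitted; onsets are limited to one consonant).
Inserting the epenthetic vowel yields /g/ → /go/, /z/ → /zo/.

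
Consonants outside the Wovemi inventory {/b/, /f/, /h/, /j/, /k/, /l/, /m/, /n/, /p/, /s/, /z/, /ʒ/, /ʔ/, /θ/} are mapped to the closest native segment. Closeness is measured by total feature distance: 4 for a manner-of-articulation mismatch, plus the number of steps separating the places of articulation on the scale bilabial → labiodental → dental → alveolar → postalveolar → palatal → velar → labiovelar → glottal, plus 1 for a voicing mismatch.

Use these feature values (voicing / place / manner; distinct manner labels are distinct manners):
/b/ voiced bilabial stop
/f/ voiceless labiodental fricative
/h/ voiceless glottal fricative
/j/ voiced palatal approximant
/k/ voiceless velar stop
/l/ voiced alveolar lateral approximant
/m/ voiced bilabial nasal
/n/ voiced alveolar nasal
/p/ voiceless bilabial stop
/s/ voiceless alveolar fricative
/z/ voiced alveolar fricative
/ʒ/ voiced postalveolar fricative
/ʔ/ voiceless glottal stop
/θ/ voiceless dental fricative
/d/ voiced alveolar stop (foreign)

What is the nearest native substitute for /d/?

b

/b/ is closest: same manner (stop), place distance 3 (alveolar→bilabial), same voicing; total 3. Next closest is /k/ at distance 4.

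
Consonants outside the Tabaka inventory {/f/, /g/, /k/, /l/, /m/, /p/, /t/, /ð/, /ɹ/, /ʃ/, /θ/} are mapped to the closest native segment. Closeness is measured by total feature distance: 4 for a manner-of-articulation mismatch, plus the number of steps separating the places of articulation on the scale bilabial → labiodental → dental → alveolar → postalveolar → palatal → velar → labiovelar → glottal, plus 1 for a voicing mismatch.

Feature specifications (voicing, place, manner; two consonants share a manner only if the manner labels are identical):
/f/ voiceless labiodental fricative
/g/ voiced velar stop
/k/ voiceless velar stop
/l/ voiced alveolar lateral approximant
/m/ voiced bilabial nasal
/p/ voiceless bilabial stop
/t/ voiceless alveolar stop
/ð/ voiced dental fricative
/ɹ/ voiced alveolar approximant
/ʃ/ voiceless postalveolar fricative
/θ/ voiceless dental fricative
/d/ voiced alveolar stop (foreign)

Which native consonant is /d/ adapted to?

t

/t/ is closest: same manner (stop), place distance 0 (alveolar→alveolar), voicing differs (+1); total 1. Next closest is /g/ at distance 3.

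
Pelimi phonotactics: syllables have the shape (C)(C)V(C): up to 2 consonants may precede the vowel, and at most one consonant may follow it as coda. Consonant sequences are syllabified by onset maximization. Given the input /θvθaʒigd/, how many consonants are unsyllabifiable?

Under (C)(C)V(C), the unsyllabifiable consonants are /θ/, /d/ (at most one coda consonant is licensed; onsets may contain at most 2 consonants).

2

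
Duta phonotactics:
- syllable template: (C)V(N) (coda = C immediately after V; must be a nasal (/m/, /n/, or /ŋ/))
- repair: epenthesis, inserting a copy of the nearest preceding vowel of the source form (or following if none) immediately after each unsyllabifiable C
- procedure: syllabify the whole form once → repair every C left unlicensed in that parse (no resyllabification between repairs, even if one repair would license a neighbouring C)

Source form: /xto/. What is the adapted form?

xoto

Syllabifying with onset maximization leaves /x/ stranded (only a nasal (/m/, /n/, or /ŋ/) is licensed in coda position; onsets are limited to one consonant).
Each unlicensed consonant becomes the onset of a new syllable: /x/ → /xo/.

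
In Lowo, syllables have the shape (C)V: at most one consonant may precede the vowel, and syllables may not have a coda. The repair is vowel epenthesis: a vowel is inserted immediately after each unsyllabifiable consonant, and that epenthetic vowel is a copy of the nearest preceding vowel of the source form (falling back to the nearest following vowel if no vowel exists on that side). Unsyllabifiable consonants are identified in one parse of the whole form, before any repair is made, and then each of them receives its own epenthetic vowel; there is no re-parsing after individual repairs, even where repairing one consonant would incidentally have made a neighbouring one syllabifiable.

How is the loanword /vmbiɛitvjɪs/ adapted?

vimibiɛitivijɪsɪ

Under (C)V, the unsyllabifiable consonants are /v/, /m/, /t/, /v/, /s/ (no codas are permitted; onsets are limited to one consonant).
Inserting the epenthetic vowel yields /v/ → /vi/, /m/ → /mi/, /t/ → /ti/, /v/ → /vi/, /s/ → /sɪ/.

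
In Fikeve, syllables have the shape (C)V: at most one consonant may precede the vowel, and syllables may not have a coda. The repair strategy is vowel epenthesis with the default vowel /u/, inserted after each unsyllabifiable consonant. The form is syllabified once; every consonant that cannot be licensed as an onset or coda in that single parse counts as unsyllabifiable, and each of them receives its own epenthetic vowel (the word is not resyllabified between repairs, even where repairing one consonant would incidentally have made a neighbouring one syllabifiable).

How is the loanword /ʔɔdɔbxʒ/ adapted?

The consonants /b/, /x/, /ʒ/ cannot be parsed into a legal (C)V syllable (no codas are permitted; onsets are limited to one consonant).
Each unlicensed consonant becomes the onset of a new syllable: /b/ → /bu/, /x/ → /xu/, /ʒ/ → /ʒu/.

ʔɔdɔbuxuʒu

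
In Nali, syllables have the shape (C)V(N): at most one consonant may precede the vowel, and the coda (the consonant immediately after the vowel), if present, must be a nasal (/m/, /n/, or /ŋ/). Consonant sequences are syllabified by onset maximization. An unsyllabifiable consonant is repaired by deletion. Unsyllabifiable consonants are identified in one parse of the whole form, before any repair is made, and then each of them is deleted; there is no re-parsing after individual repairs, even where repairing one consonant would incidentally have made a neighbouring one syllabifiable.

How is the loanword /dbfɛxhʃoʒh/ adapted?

Syllabifying with onset maximization leaves /d/, /b/, /x/, /h/, /ʒ/, /h/ stranded (only a nasal (/m/, /n/, or /ŋ/) is licensed in coda position; onsets are limited to one consonant).
Each unlicensed consonant is deleted: /d/, /b/, /x/, /h/, /ʒ/, /h/.

fɛʃo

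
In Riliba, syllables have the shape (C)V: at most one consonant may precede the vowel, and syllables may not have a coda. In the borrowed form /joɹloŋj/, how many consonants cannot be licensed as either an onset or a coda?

3

Syllabifying with onset maximization leaves /ɹ/, /ŋ/, /j/ stranded (no codas are permitted; onsets are limited to one consonant).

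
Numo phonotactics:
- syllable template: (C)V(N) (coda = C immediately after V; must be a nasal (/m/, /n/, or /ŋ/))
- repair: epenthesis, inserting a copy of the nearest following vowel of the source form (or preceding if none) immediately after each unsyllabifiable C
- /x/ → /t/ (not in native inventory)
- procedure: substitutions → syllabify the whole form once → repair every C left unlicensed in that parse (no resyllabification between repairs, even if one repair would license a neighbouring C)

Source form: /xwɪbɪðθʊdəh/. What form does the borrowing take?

tɪwɪbɪðʊθʊdəhə

Substitution: /x/ → /t/, giving /twɪbɪðθʊdəh/.
Syllabifying with onset maximization leaves /t/, /ð/, /h/ stranded (only a nasal (/m/, /n/, or /ŋ/) is licensed in coda position; onsets are limited to one consonant).
Each unlicensed consonant becomes the onset of a new syllable: /t/ → /tɪ/, /ð/ → /ðʊ/, /h/ → /hə/.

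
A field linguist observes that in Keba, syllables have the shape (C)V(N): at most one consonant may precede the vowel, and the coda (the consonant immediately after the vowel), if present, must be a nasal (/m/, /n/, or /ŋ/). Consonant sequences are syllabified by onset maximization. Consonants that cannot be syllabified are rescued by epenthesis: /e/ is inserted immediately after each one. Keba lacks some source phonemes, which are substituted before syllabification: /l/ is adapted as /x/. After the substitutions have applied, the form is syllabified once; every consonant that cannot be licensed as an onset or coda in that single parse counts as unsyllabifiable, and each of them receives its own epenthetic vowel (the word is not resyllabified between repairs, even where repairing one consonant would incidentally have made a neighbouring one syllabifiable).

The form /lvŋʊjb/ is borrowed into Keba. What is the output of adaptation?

Substitution: /l/ → /x/, giving /xvŋʊjb/.
The consonants /x/, /v/, /j/, /b/ cannot be parsed into a legal (C)V(N) syllable (only a nasal (/m/, /n/, or /ŋ/) is licensed in coda position; onsets are limited to one consonant).
Epenthesis after each stranded consonant: /x/ → /xe/, /v/ → /ve/, /j/ → /je/, /b/ → /be/.

xeveŋʊjebe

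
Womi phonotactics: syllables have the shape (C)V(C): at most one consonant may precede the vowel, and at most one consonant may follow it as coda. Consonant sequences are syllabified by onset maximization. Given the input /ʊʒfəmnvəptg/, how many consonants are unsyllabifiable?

Syllabifying with onset maximization leaves /n/, /t/, /g/ stranded (at most one coda consonant is licensed; onsets are limited to one consonant).

3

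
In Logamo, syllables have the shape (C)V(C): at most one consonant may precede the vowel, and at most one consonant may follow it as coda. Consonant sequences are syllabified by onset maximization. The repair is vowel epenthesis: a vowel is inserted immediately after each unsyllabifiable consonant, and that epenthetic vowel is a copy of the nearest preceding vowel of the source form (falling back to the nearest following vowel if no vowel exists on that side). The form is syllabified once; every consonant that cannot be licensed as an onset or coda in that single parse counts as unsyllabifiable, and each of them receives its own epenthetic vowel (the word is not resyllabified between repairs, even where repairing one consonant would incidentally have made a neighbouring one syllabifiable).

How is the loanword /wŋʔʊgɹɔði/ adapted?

wʊŋʊʔʊgɹɔði

The consonants /w/, /ŋ/ cannot be parsed into a legal (C)V(C) syllable (at most one coda consonant is licensed; onsets are limited to one consonant).
Inserting the epenthetic vowel yields /w/ → /wʊ/, /ŋ/ → /ŋʊ/.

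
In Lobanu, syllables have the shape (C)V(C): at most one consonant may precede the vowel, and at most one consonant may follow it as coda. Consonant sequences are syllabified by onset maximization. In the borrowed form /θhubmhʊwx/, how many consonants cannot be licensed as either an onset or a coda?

The consonants /θ/, /m/, /x/ cannot be parsed into a legal (C)V(C) syllable (at most one coda consonant is licensed; onsets are limited to one consonant).

3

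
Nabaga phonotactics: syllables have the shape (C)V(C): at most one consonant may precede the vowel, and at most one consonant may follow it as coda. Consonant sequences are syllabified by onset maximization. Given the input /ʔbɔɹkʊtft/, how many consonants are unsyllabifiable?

The consonants /ʔ/, /f/, /t/ cannot be parsed into a legal (C)V(C) syllable (at most one coda consonant is licensed; onsets are limited to one consonant).

3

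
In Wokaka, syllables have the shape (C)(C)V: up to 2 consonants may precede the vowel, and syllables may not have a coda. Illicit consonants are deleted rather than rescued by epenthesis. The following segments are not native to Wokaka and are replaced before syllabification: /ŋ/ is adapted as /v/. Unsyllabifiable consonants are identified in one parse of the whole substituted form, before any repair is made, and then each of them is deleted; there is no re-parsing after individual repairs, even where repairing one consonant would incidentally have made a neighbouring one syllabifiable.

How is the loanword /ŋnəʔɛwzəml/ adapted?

vnəʔɛwzə

Substitution: /ŋ/ → /v/, giving /vnəʔɛwzəml/.
Under (C)(C)V, the unsyllabifiable consonants are /m/, /l/ (no codas are permitted; onsets may contain at most 2 consonants).
Each unlicensed consonant is deleted: /m/, /l/.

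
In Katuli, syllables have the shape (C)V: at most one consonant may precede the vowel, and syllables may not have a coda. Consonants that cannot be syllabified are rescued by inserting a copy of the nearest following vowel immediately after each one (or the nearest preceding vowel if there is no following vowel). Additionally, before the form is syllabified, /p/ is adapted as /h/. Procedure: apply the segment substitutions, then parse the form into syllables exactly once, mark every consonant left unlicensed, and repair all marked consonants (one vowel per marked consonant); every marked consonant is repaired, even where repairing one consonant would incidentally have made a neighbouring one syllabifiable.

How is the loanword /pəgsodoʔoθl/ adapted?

həgosodoʔoθolo

Substitution: /p/ → /h/, giving /həgsodoʔoθl/.
The consonants /g/, /θ/, /l/ cannot be parsed into a legal (C)V syllable (no codas are permitted; onsets are limited to one consonant).
Inserting the epenthetic vowel yields /g/ → /go/, /θ/ → /θo/, /l/ → /lo/.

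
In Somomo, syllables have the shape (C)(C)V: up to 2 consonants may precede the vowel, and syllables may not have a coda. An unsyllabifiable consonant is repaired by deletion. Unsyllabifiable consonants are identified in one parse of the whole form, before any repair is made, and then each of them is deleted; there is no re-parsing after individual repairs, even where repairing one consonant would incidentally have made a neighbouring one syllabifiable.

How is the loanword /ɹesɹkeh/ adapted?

ɹeɹke

The consonants /s/, /h/ cannot be parsed into a legal (C)(C)V syllable (no codas are permitted; onsets may contain at most 2 consonants).
Deletion applies to /s/, /h/.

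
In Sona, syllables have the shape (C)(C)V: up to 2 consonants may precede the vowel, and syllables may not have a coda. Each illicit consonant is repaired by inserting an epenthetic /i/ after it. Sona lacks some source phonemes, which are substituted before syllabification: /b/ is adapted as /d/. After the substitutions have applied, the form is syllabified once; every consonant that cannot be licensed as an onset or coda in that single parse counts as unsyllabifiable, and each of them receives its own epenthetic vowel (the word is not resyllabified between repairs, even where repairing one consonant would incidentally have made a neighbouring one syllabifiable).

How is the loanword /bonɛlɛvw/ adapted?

donɛlɛviwi

Substitution: /b/ → /d/, giving /donɛlɛvw/.
Syllabifying with onset maximization leaves /v/, /w/ stranded (no codas are permitted; onsets may contain at most 2 consonants).
Inserting the epenthetic vowel yields /v/ → /vi/, /w/ → /wi/.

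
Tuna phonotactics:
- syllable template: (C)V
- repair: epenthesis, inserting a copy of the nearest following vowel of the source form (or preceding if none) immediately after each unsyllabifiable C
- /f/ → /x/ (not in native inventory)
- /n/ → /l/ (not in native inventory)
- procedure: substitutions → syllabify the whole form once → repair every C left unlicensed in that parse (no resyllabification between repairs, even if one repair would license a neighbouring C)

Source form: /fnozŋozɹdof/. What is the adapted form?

xolozoŋozoɹodoxo

Substitution: /f/ → /x/, /n/ → /l/, giving /xlozŋozɹdox/.
Syllabifying with onset maximization leaves /x/, /z/, /z/, /ɹ/, /x/ stranded (no codas are permitted; onsets are limited to one consonant).
Inserting the epenthetic vowel yields /x/ → /xo/, /z/ → /zo/, /z/ → /zo/, /ɹ/ → /ɹo/, /x/ → /xo/.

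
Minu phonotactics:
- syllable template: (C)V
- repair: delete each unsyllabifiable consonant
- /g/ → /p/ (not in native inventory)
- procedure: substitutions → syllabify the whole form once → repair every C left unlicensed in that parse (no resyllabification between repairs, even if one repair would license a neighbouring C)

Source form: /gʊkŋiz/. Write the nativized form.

Substitution: /g/ → /p/, giving /pʊkŋiz/.
Syllabifying with onset maximization leaves /k/, /z/ stranded (no codas are permitted; onsets are limited to one consonant).
Deleting the stranded consonants removes /k/, /z/.

pʊŋi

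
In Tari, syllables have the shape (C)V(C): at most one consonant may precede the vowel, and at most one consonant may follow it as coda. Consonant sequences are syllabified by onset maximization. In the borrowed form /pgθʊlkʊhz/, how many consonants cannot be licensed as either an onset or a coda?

3

Syllabifying with onset maximization leaves /p/, /g/, /z/ stranded (at most one coda consonant is licensed; onsets are limited to one consonant).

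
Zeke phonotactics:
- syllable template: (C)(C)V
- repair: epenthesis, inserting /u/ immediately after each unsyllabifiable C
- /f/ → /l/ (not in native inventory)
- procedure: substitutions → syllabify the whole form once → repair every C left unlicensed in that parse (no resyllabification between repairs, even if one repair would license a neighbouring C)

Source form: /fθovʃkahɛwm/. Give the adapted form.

Substitution: /f/ → /l/, giving /lθovʃkahɛwm/.
Syllabifying with onset maximization leaves /v/, /w/, /m/ stranded (no codas are permitted; onsets may contain at most 2 consonants).
Epenthesis after each stranded consonant: /v/ → /vu/, /w/ → /wu/, /m/ → /mu/.

lθovuʃkahɛwumu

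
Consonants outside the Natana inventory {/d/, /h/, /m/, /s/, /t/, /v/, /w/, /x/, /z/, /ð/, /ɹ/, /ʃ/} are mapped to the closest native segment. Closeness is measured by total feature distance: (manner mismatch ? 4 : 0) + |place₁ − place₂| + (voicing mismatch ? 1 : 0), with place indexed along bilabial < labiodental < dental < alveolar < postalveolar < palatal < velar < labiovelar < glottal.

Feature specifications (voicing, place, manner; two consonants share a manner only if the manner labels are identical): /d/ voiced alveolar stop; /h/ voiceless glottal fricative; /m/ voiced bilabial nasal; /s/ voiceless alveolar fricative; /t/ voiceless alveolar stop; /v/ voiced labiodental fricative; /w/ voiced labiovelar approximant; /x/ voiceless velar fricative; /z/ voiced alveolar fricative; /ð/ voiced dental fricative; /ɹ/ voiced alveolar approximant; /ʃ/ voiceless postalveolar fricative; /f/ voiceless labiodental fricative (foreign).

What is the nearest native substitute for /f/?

v

/v/ is closest: same manner (fricative), place distance 0 (labiodental→labiodental), voicing differs (+1); total 1. Next closest is /s/ at distance 2.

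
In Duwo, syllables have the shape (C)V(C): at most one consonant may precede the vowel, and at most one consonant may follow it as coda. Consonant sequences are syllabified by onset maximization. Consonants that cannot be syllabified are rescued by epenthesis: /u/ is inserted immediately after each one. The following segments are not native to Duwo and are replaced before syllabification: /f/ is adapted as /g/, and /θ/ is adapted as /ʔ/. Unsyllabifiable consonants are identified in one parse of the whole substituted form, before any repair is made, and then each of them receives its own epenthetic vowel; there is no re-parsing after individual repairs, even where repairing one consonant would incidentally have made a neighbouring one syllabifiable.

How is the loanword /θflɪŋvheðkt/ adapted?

ʔugulɪŋvuheðkutu

Substitution: /θ/ → /ʔ/, /f/ → /g/, giving /ʔglɪŋvheðkt/.
Syllabifying with onset maximization leaves /ʔ/, /g/, /v/, /k/, /t/ stranded (at most one coda consonant is licensed; onsets are limited to one consonant).
Epenthesis after each stranded consonant: /ʔ/ → /ʔu/, /g/ → /gu/, /v/ → /vu/, /k/ → /ku/, /t/ → /tu/.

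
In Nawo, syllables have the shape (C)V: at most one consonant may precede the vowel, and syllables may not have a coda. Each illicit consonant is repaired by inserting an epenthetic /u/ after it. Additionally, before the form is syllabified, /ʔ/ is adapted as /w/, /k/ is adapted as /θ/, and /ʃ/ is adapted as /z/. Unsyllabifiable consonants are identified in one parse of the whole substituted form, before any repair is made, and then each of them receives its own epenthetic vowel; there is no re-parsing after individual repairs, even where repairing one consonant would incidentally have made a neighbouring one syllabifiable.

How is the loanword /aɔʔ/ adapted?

Substitution: /ʔ/ → /w/, giving /aɔw/.
Under (C)V, the unsyllabifiable consonants are /w/ (no codas are permitted; onsets are limited to one consonant).
Epenthesis after each stranded consonant: /w/ → /wu/.

aɔwu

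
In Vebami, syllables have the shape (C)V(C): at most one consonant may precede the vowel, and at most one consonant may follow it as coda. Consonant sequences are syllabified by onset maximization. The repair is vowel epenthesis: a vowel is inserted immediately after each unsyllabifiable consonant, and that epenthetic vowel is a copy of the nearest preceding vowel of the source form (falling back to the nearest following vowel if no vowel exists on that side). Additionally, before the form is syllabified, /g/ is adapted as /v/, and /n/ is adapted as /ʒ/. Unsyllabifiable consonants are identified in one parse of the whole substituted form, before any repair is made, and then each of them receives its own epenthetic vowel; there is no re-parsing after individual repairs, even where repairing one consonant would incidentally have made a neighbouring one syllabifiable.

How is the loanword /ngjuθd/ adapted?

ʒuvujuθdu

Substitution: /n/ → /ʒ/, /g/ → /v/, giving /ʒvjuθd/.
Under (C)V(C), the unsyllabifiable consonants are /ʒ/, /v/, /d/ (at most one coda consonant is licensed; onsets are limited to one consonant).
Inserting the epenthetic vowel yields /ʒ/ → /ʒu/, /v/ → /vu/, /d/ → /du/.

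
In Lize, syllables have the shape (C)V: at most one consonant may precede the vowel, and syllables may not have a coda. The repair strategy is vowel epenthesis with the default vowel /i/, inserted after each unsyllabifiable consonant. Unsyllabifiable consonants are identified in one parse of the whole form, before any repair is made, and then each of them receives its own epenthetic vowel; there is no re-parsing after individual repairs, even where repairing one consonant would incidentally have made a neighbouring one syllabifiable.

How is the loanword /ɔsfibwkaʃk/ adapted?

ɔsifibiwikaʃiki

Under (C)V, the unsyllabifiable consonants are /s/, /b/, /w/, /ʃ/, /k/ (no codas are permitted; onsets are limited to one consonant).
Each unlicensed consonant becomes the onset of a new syllable: /s/ → /si/, /b/ → /bi/, /w/ → /wi/, /ʃ/ → /ʃi/, /k/ → /ki/.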